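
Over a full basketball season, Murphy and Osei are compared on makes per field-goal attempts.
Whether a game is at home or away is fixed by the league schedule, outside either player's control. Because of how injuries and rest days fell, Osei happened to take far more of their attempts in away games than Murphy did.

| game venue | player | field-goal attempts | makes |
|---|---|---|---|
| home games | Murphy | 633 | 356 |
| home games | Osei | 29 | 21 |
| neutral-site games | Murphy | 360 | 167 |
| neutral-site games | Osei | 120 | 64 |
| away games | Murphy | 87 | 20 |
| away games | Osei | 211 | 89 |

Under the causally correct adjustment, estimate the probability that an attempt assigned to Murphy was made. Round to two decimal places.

0.46

Within every game venue level Osei has the higher rate, yet pooled Murphy does — Simpson's reversal.
Game venue satisfies the back-door criterion: it is not a descendant of the player, and it blocks the spurious path from player to outcome. Adjusting for it (i.e., using the within-game venue rates) gives the causal effect.
Standardising Murphy to the population game venue mix: 0.460·356/633 + 0.333·167/360 + 0.207·20/87 = 0.461.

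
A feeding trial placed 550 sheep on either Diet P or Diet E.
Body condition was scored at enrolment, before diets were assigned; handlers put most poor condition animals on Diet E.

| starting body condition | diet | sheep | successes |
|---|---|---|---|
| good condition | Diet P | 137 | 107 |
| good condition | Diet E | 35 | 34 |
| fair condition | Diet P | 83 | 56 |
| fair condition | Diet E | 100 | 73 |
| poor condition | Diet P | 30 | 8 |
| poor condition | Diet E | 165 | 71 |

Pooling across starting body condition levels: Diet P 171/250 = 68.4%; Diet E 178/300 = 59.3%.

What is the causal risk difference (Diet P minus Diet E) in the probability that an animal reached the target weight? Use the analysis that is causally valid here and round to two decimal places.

-0.14

Starting body condition is set before the diet has any effect — it is not caused by the diet — and it independently drives the outcome. That makes it a confounder, so the causal comparison is within starting body condition levels.
Adjusting over the population distribution of starting body condition: 0.313·(0.781−0.971) + 0.333·(0.675−0.730) + 0.355·(0.267−0.430) = -0.136.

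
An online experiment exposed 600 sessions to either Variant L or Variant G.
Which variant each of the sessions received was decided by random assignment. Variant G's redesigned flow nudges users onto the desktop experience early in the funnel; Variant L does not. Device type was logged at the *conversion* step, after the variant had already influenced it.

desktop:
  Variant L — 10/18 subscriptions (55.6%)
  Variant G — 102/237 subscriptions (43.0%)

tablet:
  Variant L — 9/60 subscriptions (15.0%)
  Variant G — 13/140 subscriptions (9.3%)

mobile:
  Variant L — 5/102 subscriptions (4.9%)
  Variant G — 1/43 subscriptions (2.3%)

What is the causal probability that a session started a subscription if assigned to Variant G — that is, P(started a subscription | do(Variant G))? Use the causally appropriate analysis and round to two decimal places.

The stratified and pooled comparisons disagree (Variant L wins within each device type; Variant G wins overall), so the answer turns on the causal role of device type.
Stratifying would compare variants among sessions the variants themselves sorted into device type groups — a form of selection on an intermediate. The unconditioned pooled rates give the total causal effect.
So P(outcome | do(Variant G)) is just the pooled rate for Variant G: 116/420 = 0.276.

0.28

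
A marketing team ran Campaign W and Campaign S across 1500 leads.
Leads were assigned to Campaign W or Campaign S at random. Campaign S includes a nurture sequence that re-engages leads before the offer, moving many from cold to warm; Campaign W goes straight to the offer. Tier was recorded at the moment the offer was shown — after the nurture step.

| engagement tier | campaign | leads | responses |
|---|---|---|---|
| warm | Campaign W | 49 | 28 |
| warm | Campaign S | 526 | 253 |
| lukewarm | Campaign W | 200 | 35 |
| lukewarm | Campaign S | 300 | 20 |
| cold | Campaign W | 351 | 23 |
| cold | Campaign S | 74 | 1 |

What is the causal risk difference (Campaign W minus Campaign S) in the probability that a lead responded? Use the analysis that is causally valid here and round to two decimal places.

Stratifying would compare campaigns among leads the campaigns themselves sorted into engagement tier groups — a form of selection on an intermediate. The unconditioned pooled rates give the total causal effect.
The causal difference is the pooled difference: 0.143 − 0.304 = -0.161.

-0.16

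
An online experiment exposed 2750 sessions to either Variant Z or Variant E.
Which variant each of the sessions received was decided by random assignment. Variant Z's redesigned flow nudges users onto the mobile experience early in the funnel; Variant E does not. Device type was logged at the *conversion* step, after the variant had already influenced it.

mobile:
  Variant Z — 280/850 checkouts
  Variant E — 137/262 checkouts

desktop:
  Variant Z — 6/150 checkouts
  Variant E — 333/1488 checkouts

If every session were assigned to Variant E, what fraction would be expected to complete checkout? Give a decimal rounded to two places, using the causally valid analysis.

Device type lies on the pathway variant → device type → outcome, so adjusting for it blocks the indirect effect. For the total causal effect of variant, use the unadjusted pooled rates.
So P(outcome | do(Variant E)) is just the pooled rate for Variant E: 470/1750 = 0.269.

0.27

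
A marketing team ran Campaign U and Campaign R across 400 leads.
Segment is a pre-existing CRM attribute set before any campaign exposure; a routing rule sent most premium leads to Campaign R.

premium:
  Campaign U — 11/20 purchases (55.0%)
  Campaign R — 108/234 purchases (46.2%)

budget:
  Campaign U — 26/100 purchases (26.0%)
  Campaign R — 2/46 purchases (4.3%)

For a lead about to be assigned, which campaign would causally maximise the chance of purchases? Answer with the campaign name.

Campaign U

Customer segment differs across campaigns for reasons unrelated to any effect of the campaign itself, and it separately predicts the outcome — a classic confounder. We must compare within customer segment levels.
Within each level — premium: 55.0% vs 46.2%; budget: 26.0% vs 4.3% — Campaign U is higher every time.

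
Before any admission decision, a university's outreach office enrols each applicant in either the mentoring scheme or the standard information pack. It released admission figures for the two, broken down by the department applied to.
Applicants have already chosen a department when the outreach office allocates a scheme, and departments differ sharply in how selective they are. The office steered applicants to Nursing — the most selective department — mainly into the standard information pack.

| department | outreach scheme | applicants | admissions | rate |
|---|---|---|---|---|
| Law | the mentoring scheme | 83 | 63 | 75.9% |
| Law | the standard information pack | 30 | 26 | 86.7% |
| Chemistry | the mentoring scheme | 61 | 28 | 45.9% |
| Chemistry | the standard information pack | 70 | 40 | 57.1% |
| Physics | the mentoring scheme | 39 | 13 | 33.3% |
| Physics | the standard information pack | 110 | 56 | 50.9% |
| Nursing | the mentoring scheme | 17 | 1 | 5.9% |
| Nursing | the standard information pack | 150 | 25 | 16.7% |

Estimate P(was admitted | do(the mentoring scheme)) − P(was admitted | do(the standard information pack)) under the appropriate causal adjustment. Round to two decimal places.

Here department is a common cause — it drives both which outreach scheme a case falls under and the outcome. The crude comparison mixes populations; the stratum-specific rates are the causally relevant ones.
Adjusting over the population distribution of department: 0.202·(0.759−0.867) + 0.234·(0.459−0.571) + 0.266·(0.333−0.509) + 0.298·(0.059−0.167) = -0.127.

-0.13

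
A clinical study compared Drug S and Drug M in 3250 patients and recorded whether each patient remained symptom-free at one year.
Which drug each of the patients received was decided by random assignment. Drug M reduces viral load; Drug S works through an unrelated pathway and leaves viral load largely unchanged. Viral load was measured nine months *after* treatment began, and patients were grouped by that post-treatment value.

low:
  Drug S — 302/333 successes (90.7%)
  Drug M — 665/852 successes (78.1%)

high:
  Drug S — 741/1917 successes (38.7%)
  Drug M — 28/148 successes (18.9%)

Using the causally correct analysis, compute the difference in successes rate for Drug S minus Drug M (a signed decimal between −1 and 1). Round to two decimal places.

Viral load is recorded after the drug and is itself shifted by it — it sits on the causal path from drug to outcome. Conditioning on a mediator would strip out part of the effect we want; the pooled comparison gives the total causal effect.
The causal difference is the pooled difference: 0.464 − 0.693 = -0.229.

-0.23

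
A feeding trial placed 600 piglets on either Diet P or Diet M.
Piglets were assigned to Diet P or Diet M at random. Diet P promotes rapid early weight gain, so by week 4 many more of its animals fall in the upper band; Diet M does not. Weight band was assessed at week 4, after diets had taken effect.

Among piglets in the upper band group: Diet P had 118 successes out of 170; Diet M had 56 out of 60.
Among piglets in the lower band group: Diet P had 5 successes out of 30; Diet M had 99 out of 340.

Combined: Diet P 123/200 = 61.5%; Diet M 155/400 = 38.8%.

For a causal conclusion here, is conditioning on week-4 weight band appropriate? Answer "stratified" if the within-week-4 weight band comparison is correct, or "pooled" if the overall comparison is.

Week-4 weight band is downstream of the diet. One should not condition on a consequence of treatment, so the overall rates are the right comparison.
Pooled: Diet P 61.5% vs Diet M 38.8%; Diet P is higher overall.

pooled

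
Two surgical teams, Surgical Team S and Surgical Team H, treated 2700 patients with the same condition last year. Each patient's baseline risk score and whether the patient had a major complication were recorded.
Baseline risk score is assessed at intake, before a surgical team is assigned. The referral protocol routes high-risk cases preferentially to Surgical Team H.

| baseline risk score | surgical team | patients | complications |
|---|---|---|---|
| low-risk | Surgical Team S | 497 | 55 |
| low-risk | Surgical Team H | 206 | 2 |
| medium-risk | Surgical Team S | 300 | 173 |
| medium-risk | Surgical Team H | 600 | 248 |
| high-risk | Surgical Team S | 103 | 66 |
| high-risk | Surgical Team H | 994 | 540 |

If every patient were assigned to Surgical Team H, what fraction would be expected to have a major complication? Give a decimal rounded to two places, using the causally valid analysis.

Nothing the surgical team does changes baseline risk score; the imbalance is an allocation artefact. With baseline risk score also predicting the outcome, the pooled figure is confounded, and the within-stratum comparison is the causal one.
Standardising Surgical Team H to the population baseline risk score mix: 0.260·2/206 + 0.333·248/600 + 0.406·540/994 = 0.361.

0.36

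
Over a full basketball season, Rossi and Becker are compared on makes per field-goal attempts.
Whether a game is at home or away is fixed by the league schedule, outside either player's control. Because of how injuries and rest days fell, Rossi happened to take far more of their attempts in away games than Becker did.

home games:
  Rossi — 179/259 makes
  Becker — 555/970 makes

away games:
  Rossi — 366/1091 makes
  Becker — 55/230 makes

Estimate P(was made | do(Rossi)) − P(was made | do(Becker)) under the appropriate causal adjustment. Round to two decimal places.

+0.11

The imbalance in game venue arose from how field-goal attempts were allocated, not from anything the player did; and game venue independently affects the outcome. The pooled gap is confounded — condition on game venue.
Adjusting over the population distribution of game venue: 0.482·(0.691−0.572) + 0.518·(0.335−0.239) = +0.107.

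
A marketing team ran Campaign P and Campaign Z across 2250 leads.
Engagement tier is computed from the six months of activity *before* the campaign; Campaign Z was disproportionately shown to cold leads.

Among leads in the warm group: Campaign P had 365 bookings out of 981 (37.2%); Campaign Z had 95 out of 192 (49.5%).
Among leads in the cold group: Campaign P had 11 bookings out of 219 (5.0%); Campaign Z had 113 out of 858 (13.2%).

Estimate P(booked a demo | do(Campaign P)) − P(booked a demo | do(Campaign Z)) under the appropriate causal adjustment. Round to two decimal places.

-0.10

Since engagement tier is a pre-existing factor (not a product of the campaign) and it affects the outcome on its own, it is a confounder. The stratified rates, not the pooled rate, identify the causal effect.
Adjusting over the population distribution of engagement tier: 0.521·(0.372−0.495) + 0.479·(0.050−0.132) = -0.103.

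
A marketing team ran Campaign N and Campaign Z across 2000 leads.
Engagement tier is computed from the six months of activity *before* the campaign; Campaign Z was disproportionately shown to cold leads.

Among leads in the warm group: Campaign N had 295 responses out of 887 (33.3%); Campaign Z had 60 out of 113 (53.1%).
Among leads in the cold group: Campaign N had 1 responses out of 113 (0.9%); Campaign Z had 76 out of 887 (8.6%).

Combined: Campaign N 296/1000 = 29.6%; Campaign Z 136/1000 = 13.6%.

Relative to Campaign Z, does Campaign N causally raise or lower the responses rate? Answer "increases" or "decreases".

decreases

The stratified and pooled comparisons disagree (Campaign Z wins within each engagement tier; Campaign N wins overall), so the answer turns on the causal role of engagement tier.
Here engagement tier is a common cause — it drives both which campaign a case falls under and the outcome. The crude comparison mixes populations; the stratum-specific rates are the causally relevant ones.
Within each level — warm: 33.3% vs 53.1%; cold: 0.9% vs 8.6% — Campaign Z is higher every time.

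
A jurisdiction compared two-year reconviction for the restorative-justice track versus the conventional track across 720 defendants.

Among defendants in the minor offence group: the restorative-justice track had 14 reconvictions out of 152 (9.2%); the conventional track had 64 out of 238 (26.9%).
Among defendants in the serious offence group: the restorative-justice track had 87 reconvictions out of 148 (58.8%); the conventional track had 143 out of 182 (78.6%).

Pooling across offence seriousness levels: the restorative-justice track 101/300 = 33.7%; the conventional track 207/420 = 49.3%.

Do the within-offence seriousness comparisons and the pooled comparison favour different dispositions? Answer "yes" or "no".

Within each offence seriousness level (minor offence 9.2% vs 26.9%; serious offence 58.8% vs 78.6%), the restorative-justice track has the lower rate every time. Pooled: 33.7% vs 49.3% — the restorative-justice track has the lower rate overall. They agree.

no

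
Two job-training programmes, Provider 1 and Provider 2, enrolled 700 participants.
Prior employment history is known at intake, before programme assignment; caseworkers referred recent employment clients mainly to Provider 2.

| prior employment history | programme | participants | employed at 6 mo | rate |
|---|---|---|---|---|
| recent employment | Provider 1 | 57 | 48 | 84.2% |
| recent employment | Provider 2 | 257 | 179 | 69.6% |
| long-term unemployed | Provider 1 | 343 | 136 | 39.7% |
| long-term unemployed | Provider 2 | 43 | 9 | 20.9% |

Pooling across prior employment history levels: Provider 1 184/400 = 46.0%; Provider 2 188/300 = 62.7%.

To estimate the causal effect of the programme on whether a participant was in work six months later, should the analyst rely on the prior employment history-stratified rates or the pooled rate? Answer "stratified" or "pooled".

The prior employment history-specific comparison favours Provider 1 throughout, but the pooled figures favour Provider 2. The question is whether to condition on prior employment history.
Prior employment history is set before the programme has any effect — it is not caused by the programme — and it independently drives the outcome. That makes it a confounder, so the causal comparison is within prior employment history levels.
Within each level — recent employment: 84.2% vs 69.6%; long-term unemployed: 39.7% vs 20.9% — Provider 1 is higher every time.

stratified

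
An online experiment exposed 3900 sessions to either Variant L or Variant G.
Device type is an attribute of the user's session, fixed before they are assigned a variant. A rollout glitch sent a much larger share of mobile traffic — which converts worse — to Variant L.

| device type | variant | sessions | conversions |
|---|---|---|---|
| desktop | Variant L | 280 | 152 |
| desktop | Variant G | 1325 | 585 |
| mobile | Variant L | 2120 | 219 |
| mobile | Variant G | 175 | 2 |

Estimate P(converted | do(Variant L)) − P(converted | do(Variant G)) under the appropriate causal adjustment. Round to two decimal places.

The stratified and pooled comparisons disagree (Variant L wins within each device type; Variant G wins overall), so the answer turns on the causal role of device type.
Device type is set before the variant has any effect — it is not caused by the variant — and it independently drives the outcome. That makes it a confounder, so the causal comparison is within device type levels.
Adjusting over the population distribution of device type: 0.412·(0.543−0.442) + 0.588·(0.103−0.011) = +0.096.

+0.10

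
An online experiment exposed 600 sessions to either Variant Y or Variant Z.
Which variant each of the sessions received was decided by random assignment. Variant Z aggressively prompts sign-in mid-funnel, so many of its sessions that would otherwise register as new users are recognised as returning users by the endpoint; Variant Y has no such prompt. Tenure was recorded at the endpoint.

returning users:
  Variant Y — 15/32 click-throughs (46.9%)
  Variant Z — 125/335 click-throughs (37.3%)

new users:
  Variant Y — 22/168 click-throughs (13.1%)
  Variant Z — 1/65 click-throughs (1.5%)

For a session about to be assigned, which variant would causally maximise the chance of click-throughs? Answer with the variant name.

Variant Z

User tenure is downstream of the variant. One should not condition on a consequence of treatment, so the overall rates are the right comparison.
Pooled: Variant Y 18.5% vs Variant Z 31.5%; Variant Z is higher overall.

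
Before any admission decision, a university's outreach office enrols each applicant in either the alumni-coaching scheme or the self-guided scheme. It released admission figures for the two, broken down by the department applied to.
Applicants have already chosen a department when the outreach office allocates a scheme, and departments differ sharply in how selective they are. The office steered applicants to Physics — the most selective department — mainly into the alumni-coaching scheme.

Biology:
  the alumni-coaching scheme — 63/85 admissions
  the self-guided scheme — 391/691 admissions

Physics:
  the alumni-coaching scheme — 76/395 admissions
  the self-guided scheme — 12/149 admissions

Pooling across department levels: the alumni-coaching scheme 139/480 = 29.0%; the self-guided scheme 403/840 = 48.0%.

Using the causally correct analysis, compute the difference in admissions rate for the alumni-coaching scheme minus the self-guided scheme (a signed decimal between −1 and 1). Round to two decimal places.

the alumni-coaching scheme is higher inside every department stratum but the self-guided scheme is higher in aggregate. Whether to stratify depends on how department relates to the outreach scheme.
Since department is a pre-existing factor (not a product of the outreach scheme) and it affects the outcome on its own, it is a confounder. The stratified rates, not the pooled rate, identify the causal effect.
Adjusting over the population distribution of department: 0.588·(0.741−0.566) + 0.412·(0.192−0.081) = +0.149.

+0.15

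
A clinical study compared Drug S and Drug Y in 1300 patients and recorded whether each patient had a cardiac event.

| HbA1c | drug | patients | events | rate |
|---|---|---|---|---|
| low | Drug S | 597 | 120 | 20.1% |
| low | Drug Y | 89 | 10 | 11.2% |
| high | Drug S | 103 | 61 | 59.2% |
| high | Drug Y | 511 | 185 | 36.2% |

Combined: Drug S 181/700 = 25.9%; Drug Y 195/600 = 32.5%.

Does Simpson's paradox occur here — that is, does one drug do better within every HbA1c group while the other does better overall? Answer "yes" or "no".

yes

Within each HbA1c level (low 20.1% vs 11.2%; high 59.2% vs 36.2%), Drug Y has the lower rate every time. Pooled: 25.9% vs 32.5% — Drug S has the lower rate overall. The two comparisons disagree.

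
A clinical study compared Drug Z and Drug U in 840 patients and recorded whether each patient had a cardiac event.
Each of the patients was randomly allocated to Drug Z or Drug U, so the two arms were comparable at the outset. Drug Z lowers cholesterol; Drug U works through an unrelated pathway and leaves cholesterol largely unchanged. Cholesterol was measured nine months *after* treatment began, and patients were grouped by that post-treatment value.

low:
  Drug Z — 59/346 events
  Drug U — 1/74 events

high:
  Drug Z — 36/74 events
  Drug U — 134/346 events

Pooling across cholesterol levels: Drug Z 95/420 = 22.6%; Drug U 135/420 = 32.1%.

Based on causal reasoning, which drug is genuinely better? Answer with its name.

Drug Z

The stratified and pooled comparisons disagree (Drug U wins within each cholesterol; Drug Z wins overall), so the answer turns on the causal role of cholesterol.
The distribution of cholesterol is itself part of what the drug does — it is an intermediate outcome. Holding it fixed would remove that part of the effect; the total effect is the pooled difference.
Pooled: Drug Z 22.6% vs Drug U 32.1%; Drug Z is lower overall.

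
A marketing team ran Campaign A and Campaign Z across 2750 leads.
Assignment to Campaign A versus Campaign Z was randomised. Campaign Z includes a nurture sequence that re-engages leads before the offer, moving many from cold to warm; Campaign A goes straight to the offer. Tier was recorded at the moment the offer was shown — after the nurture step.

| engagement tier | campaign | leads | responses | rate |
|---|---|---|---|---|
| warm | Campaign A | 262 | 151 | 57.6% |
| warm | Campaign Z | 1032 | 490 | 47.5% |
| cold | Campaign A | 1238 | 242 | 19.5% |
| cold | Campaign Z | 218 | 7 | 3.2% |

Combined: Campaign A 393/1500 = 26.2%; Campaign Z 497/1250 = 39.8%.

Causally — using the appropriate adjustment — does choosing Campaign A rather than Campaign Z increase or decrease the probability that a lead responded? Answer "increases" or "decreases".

decreases

Within every engagement tier level Campaign A has the higher rate, yet pooled Campaign Z does — Simpson's reversal.
The distribution of engagement tier is itself part of what the campaign does — it is an intermediate outcome. Holding it fixed would remove that part of the effect; the total effect is the pooled difference.
Pooled: Campaign A 26.2% vs Campaign Z 39.8%; Campaign Z is higher overall.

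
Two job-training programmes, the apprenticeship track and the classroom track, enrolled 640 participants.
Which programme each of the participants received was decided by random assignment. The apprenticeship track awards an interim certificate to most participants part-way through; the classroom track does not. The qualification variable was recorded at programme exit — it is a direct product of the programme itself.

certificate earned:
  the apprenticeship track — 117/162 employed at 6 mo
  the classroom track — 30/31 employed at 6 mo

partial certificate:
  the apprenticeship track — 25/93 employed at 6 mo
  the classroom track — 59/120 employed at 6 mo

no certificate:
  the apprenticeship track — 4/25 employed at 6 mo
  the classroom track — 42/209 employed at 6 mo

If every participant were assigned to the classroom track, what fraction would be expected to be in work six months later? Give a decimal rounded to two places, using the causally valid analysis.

Qualification attained during the programme lies on the pathway programme → qualification attained during the programme → outcome, so adjusting for it blocks the indirect effect. For the total causal effect of programme, use the unadjusted pooled rates.
So P(outcome | do(the classroom track)) is just the pooled rate for the classroom track: 131/360 = 0.364.

0.36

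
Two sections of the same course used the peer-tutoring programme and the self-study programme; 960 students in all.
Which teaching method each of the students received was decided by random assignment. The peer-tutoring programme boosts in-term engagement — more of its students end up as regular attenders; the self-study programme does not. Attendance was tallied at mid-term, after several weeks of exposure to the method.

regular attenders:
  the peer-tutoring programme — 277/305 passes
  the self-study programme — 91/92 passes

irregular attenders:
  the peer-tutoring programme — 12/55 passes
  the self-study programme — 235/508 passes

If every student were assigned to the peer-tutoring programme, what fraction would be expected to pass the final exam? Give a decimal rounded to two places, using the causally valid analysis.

The distribution of mid-term attendance is itself part of what the teaching method does — it is an intermediate outcome. Holding it fixed would remove that part of the effect; the total effect is the pooled difference.
So P(outcome | do(the peer-tutoring programme)) is just the pooled rate for the peer-tutoring programme: 289/360 = 0.803.

0.80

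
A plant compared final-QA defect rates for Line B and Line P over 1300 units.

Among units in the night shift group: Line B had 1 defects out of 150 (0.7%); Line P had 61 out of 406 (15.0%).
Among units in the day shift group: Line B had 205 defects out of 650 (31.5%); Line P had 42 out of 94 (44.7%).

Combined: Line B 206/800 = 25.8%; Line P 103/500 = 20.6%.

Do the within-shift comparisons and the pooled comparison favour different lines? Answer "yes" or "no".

Within each shift level (night shift 0.7% vs 15.0%; day shift 31.5% vs 44.7%), Line B has the lower rate every time. Pooled: 25.8% vs 20.6% — Line P has the lower rate overall. The two comparisons disagree.

yes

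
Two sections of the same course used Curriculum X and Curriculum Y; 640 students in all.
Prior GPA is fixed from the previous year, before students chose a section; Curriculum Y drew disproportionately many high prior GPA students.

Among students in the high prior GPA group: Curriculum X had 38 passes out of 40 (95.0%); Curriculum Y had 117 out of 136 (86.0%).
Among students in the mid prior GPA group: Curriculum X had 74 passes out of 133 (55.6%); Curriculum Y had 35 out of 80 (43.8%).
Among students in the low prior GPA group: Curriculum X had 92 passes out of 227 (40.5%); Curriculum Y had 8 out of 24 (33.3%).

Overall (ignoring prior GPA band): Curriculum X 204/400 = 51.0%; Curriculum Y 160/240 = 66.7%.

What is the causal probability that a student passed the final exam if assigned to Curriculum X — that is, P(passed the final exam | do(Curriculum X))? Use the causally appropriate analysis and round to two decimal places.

0.61

Prior GPA band differs across teaching methods for reasons unrelated to any effect of the teaching method itself, and it separately predicts the outcome — a classic confounder. We must compare within prior GPA band levels.
Standardising Curriculum X to the population prior GPA band mix: 0.275·38/40 + 0.333·74/133 + 0.392·92/227 = 0.605.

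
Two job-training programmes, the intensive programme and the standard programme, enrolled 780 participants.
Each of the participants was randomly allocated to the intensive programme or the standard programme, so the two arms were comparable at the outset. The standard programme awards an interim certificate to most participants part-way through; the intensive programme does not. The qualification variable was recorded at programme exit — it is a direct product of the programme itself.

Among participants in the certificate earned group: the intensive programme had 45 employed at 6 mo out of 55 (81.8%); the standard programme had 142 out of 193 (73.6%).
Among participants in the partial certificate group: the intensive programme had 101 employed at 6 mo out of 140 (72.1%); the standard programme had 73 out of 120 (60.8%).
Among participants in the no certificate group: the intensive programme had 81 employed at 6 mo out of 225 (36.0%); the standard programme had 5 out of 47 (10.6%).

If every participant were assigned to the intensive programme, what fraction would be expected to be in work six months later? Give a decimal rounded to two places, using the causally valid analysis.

0.54

Qualification attained during the programme lies on the pathway programme → qualification attained during the programme → outcome, so adjusting for it blocks the indirect effect. For the total causal effect of programme, use the unadjusted pooled rates.
So P(outcome | do(the intensive programme)) is just the pooled rate for the intensive programme: 227/420 = 0.540.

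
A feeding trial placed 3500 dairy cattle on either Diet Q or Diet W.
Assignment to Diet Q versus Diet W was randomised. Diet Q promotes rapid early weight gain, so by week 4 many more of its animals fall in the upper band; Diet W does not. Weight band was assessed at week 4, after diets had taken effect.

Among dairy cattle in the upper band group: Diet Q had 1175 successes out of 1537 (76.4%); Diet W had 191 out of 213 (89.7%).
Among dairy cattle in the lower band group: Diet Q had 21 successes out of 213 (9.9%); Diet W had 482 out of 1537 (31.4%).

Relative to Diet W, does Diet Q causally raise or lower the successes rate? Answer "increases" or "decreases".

The distribution of week-4 weight band is itself part of what the diet does — it is an intermediate outcome. Holding it fixed would remove that part of the effect; the total effect is the pooled difference.
Pooled: Diet Q 68.3% vs Diet W 38.5%; Diet Q is higher overall.

increases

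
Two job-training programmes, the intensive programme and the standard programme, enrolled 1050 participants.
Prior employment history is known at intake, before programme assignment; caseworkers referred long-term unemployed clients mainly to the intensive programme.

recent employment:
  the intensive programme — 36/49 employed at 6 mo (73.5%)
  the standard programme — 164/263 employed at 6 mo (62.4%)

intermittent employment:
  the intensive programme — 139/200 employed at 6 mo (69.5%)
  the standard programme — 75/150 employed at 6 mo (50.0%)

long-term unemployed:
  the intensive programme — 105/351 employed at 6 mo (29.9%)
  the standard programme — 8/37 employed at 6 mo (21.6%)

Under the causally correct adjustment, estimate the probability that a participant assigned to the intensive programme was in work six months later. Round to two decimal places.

0.56

the intensive programme is higher inside every prior employment history stratum but the standard programme is higher in aggregate. Whether to stratify depends on how prior employment history relates to the programme.
Nothing the programme does changes prior employment history; the imbalance is an allocation artefact. With prior employment history also predicting the outcome, the pooled figure is confounded, and the within-stratum comparison is the causal one.
Standardising the intensive programme to the population prior employment history mix: 0.297·36/49 + 0.333·139/200 + 0.370·105/351 = 0.561.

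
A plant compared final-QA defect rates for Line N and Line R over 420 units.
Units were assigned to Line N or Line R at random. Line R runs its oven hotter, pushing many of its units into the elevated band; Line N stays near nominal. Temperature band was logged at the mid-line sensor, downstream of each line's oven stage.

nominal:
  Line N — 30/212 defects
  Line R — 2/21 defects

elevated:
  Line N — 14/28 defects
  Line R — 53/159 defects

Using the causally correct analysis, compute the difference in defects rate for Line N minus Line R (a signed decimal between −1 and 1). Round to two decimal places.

In-process temperature band lies on the pathway line → in-process temperature band → outcome, so adjusting for it blocks the indirect effect. For the total causal effect of line, use the unadjusted pooled rates.
The causal difference is the pooled difference: 0.183 − 0.306 = -0.122.

-0.12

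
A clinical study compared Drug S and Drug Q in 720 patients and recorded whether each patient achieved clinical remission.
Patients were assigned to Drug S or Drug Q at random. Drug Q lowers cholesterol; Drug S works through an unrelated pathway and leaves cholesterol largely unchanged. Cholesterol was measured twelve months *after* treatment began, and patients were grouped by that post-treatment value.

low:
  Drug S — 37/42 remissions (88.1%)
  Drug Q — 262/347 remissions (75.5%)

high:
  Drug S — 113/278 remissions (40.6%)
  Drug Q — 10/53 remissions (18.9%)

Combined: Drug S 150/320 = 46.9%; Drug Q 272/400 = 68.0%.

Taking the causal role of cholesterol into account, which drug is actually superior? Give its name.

Cholesterol is recorded after the drug and is itself shifted by it — it sits on the causal path from drug to outcome. Conditioning on a mediator would strip out part of the effect we want; the pooled comparison gives the total causal effect.
Pooled: Drug S 46.9% vs Drug Q 68.0%; Drug Q is higher overall.

Drug Q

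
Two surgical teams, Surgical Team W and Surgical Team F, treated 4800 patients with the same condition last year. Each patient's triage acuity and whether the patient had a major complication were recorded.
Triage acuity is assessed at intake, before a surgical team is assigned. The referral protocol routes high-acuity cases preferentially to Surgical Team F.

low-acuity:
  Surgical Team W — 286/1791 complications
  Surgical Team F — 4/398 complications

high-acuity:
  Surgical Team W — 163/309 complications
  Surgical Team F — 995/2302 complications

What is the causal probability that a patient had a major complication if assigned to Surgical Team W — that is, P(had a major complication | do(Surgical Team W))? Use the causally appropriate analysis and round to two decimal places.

0.36

Triage acuity differs across surgical teams for reasons unrelated to any effect of the surgical team itself, and it separately predicts the outcome — a classic confounder. We must compare within triage acuity levels.
Standardising Surgical Team W to the population triage acuity mix: 0.456·286/1791 + 0.544·163/309 = 0.360.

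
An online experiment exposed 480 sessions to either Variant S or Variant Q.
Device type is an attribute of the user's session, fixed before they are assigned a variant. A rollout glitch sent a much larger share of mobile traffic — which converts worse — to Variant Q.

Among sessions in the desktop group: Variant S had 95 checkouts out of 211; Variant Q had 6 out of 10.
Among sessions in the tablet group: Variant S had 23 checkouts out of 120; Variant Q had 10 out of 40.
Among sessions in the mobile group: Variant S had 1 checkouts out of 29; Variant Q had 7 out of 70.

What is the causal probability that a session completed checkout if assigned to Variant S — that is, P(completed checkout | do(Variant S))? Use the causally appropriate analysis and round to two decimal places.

0.28

Here device type is a common cause — it drives both which variant a case falls under and the outcome. The crude comparison mixes populations; the stratum-specific rates are the causally relevant ones.
Standardising Variant S to the population device type mix: 0.460·95/211 + 0.333·23/120 + 0.206·1/29 = 0.278.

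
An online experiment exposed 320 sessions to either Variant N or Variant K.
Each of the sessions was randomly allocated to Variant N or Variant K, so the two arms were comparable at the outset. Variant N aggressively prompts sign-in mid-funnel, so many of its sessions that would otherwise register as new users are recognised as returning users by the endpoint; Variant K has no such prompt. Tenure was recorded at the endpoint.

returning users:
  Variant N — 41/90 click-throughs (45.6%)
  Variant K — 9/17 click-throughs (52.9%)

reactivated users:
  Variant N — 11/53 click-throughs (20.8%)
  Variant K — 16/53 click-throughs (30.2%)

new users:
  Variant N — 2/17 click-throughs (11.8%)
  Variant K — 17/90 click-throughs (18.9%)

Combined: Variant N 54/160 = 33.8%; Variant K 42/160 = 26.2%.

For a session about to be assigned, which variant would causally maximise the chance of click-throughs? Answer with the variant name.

Variant N

Within every user tenure level Variant K has the higher rate, yet pooled Variant N does — Simpson's reversal.
User tenure lies on the pathway variant → user tenure → outcome, so adjusting for it blocks the indirect effect. For the total causal effect of variant, use the unadjusted pooled rates.
Pooled: Variant N 33.8% vs Variant K 26.2%; Variant N is higher overall.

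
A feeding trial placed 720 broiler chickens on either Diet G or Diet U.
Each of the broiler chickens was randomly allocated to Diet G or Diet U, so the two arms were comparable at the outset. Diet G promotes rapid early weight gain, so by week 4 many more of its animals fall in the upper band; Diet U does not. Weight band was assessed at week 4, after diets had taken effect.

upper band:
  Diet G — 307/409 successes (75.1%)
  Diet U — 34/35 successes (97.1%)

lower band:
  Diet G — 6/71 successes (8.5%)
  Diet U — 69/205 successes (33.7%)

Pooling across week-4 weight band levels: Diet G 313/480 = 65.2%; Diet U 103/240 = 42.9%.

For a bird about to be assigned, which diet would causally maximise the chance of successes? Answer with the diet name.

The distribution of week-4 weight band is itself part of what the diet does — it is an intermediate outcome. Holding it fixed would remove that part of the effect; the total effect is the pooled difference.
Pooled: Diet G 65.2% vs Diet U 42.9%; Diet G is higher overall.

Diet G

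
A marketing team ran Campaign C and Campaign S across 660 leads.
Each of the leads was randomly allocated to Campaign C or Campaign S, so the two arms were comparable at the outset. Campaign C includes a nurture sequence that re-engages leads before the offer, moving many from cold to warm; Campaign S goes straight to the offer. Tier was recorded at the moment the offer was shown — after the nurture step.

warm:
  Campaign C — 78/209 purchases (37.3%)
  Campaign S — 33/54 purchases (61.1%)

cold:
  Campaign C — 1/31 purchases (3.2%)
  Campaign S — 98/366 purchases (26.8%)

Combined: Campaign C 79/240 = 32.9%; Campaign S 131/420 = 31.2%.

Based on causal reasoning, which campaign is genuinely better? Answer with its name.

Campaign C

The stratified and pooled comparisons disagree (Campaign S wins within each engagement tier; Campaign C wins overall), so the answer turns on the causal role of engagement tier.
Engagement tier is recorded after the campaign and is itself shifted by it — it sits on the causal path from campaign to outcome. Conditioning on a mediator would strip out part of the effect we want; the pooled comparison gives the total causal effect.
Pooled: Campaign C 32.9% vs Campaign S 31.2%; Campaign C is higher overall.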